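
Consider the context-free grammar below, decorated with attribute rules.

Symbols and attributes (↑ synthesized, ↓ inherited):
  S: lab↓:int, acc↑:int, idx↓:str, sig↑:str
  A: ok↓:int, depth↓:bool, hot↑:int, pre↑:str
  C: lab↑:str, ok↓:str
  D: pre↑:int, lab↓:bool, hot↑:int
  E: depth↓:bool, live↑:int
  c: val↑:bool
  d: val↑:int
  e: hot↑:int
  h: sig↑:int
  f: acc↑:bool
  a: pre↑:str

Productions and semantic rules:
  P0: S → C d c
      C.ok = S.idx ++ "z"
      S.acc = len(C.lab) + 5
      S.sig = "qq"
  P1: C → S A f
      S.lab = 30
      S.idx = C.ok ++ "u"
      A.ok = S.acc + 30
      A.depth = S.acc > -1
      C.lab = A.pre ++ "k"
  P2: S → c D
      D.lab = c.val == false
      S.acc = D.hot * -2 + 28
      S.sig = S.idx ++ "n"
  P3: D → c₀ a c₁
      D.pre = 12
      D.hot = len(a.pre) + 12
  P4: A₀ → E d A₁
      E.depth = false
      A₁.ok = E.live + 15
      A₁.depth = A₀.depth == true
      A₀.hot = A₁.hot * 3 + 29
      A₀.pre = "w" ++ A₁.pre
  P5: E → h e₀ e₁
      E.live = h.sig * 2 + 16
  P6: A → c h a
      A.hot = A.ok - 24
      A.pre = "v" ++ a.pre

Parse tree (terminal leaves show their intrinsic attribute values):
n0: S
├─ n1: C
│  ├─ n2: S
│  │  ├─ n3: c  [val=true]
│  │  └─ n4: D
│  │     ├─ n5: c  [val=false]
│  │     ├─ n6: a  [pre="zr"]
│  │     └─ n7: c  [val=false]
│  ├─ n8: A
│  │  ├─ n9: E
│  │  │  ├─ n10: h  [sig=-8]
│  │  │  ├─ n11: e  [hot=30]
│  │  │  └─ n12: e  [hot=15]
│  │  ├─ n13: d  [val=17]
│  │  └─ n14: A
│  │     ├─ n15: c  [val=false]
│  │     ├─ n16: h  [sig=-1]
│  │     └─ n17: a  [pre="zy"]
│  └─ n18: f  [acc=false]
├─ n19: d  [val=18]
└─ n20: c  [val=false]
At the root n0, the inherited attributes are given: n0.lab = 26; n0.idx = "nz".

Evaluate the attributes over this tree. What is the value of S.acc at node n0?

10

1. n0.lab = 26  [given at root]
2. n0.idx = "nz"  [given at root]
3. n1.ok = "nzz"  [S.idx ++ "z"]
4. n2.lab = 30  [30]
5. n2.idx = "nzzu"  [C.ok ++ "u"]
6. n3.val = true  [terminal]
7. n4.lab = false  [c.val == false]
8. n5.val = false  [terminal]
9. n6.pre = "zr"  [terminal]
10. n7.val = false  [terminal]
11. n4.pre = 12  [12]
12. n4.hot = 14  [len(a.pre) + 12]
13. n2.acc = 0  [D.hot * -2 + 28]
14. n2.sig = "nzzun"  [S.idx ++ "n"]
15. n8.ok = 30  [S.acc + 30]
16. n8.depth = true  [S.acc > -1]
17. n9.depth = false  [false]
18. n10.sig = -8  [terminal]
19. n11.hot = 30  [terminal]
20. n12.hot = 15  [terminal]
21. n9.live = 0  [h.sig * 2 + 16]
22. n13.val = 17  [terminal]
23. n14.ok = 15  [E.live + 15]
24. n14.depth = true  [A₀.depth == true]
25. n15.val = false  [terminal]
26. n16.sig = -1  [terminal]
27. n17.pre = "zy"  [terminal]
28. n14.hot = -9  [A.ok - 24]
29. n14.pre = "vzy"  ["v" ++ a.pre]
30. n8.hot = 2  [A₁.hot * 3 + 29]
31. n8.pre = "wvzy"  ["w" ++ A₁.pre]
32. n18.acc = false  [terminal]
33. n1.lab = "wvzyk"  [A.pre ++ "k"]
34. n19.val = 18  [terminal]
35. n20.val = false  [terminal]
36. n0.acc = 10  [len(C.lab) + 5]
37. n0.sig = "qq"  ["qq"]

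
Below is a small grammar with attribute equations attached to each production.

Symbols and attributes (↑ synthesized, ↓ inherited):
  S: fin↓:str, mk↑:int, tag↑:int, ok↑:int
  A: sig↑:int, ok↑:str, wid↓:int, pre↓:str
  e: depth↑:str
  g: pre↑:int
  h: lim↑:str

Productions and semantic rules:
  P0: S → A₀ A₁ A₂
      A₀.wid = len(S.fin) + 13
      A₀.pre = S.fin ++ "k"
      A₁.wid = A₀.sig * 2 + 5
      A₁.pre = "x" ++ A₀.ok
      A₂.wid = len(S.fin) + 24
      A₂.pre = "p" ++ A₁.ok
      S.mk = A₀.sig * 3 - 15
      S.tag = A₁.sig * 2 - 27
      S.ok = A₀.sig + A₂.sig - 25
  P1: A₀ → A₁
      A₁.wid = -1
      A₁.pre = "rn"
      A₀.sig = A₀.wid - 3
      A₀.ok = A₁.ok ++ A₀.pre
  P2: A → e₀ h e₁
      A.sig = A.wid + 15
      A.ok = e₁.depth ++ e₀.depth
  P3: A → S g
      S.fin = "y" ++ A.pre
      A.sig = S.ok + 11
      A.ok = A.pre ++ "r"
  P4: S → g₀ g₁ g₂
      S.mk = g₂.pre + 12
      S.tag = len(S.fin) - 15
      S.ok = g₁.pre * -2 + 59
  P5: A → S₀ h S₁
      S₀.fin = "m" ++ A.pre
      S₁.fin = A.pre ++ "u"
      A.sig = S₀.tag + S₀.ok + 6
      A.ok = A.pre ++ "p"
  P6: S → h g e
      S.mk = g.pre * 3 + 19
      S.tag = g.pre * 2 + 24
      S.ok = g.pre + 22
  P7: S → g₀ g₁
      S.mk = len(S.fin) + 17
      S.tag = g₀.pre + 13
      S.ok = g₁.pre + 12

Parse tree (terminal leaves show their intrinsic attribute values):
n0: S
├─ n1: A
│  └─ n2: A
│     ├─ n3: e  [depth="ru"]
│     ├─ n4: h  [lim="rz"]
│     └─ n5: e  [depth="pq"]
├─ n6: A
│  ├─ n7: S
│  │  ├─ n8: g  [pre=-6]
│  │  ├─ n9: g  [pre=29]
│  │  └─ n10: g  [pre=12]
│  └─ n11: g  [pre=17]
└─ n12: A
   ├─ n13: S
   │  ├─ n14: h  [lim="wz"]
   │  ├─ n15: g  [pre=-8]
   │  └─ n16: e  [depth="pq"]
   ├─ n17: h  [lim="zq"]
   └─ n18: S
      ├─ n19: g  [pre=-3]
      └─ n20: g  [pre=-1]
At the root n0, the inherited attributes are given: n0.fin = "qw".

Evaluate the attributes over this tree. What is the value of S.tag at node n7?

1. n0.fin = "qw"  [given at root]
2. n1.wid = 15  [len(S.fin) + 13]
3. n1.pre = "qwk"  [S.fin ++ "k"]
4. n2.wid = -1  [-1]
5. n2.pre = "rn"  ["rn"]
6. n3.depth = "ru"  [terminal]
7. n4.lim = "rz"  [terminal]
8. n5.depth = "pq"  [terminal]
9. n2.sig = 14  [A.wid + 15]
10. n2.ok = "pqru"  [e₁.depth ++ e₀.depth]
11. n1.sig = 12  [A₀.wid - 3]
12. n1.ok = "pqruqwk"  [A₁.ok ++ A₀.pre]
13. n6.wid = 29  [A₀.sig * 2 + 5]
14. n6.pre = "xpqruqwk"  ["x" ++ A₀.ok]
15. n7.fin = "yxpqruqwk"  ["y" ++ A.pre]
16. n8.pre = -6  [terminal]
17. n9.pre = 29  [terminal]
18. n10.pre = 12  [terminal]
19. n7.mk = 24  [g₂.pre + 12]
20. n7.tag = -6  [len(S.fin) - 15]
21. n7.ok = 1  [g₁.pre * -2 + 59]
22. n11.pre = 17  [terminal]
23. n6.sig = 12  [S.ok + 11]
24. n6.ok = "xpqruqwkr"  [A.pre ++ "r"]
25. n12.wid = 26  [len(S.fin) + 24]
26. n12.pre = "pxpqruqwkr"  ["p" ++ A₁.ok]
27. n13.fin = "mpxpqruqwkr"  ["m" ++ A.pre]
28. n14.lim = "wz"  [terminal]
29. n15.pre = -8  [terminal]
30. n16.depth = "pq"  [terminal]
31. n13.mk = -5  [g.pre * 3 + 19]
32. n13.tag = 8  [g.pre * 2 + 24]
33. n13.ok = 14  [g.pre + 22]
34. n17.lim = "zq"  [terminal]
35. n18.fin = "pxpqruqwkru"  [A.pre ++ "u"]
36. n19.pre = -3  [terminal]
37. n20.pre = -1  [terminal]
38. n18.mk = 28  [len(S.fin) + 17]
39. n18.tag = 10  [g₀.pre + 13]
40. n18.ok = 11  [g₁.pre + 12]
41. n12.sig = 28  [S₀.tag + S₀.ok + 6]
42. n12.ok = "pxpqruqwkrp"  [A.pre ++ "p"]
43. n0.mk = 21  [A₀.sig * 3 - 15]
44. n0.tag = -3  [A₁.sig * 2 - 27]
45. n0.ok = 15  [A₀.sig + A₂.sig - 25]

-6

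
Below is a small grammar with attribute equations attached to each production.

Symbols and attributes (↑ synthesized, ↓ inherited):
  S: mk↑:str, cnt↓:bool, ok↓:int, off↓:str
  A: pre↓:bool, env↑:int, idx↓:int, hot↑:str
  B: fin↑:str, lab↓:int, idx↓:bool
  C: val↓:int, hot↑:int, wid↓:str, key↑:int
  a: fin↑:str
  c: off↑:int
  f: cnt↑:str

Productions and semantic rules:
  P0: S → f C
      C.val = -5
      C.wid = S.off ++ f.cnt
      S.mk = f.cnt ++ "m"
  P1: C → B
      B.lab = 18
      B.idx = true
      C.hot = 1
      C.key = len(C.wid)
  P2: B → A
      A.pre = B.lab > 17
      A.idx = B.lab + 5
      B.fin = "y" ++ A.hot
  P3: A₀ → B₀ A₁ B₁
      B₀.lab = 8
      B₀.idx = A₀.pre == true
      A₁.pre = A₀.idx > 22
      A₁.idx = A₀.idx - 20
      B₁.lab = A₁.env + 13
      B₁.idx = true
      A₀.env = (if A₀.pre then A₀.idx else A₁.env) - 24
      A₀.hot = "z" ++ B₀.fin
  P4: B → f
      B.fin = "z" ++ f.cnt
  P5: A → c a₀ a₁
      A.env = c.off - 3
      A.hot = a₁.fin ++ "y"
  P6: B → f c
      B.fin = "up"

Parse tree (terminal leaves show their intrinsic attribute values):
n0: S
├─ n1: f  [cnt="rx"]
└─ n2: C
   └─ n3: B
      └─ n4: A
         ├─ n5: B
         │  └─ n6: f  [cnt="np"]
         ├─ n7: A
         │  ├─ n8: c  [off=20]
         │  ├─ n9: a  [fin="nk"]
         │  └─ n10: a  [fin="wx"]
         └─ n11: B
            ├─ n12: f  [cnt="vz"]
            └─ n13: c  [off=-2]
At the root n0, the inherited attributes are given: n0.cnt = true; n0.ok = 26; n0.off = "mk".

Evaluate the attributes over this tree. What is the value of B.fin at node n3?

1. n0.cnt = true  [given at root]
2. n0.ok = 26  [given at root]
3. n0.off = "mk"  [given at root]
4. n1.cnt = "rx"  [terminal]
5. n2.val = -5  [-5]
6. n2.wid = "mkrx"  [S.off ++ f.cnt]
7. n3.lab = 18  [18]
8. n3.idx = true  [true]
9. n4.pre = true  [B.lab > 17]
10. n4.idx = 23  [B.lab + 5]
11. n5.lab = 8  [8]
12. n5.idx = true  [A₀.pre == true]
13. n6.cnt = "np"  [terminal]
14. n5.fin = "znp"  ["z" ++ f.cnt]
15. n7.pre = true  [A₀.idx > 22]
16. n7.idx = 3  [A₀.idx - 20]
17. n8.off = 20  [terminal]
18. n9.fin = "nk"  [terminal]
19. n10.fin = "wx"  [terminal]
20. n7.env = 17  [c.off - 3]
21. n7.hot = "wxy"  [a₁.fin ++ "y"]
22. n11.lab = 30  [A₁.env + 13]
23. n11.idx = true  [true]
24. n12.cnt = "vz"  [terminal]
25. n13.off = -2  [terminal]
26. n11.fin = "up"  ["up"]
27. n4.env = -1  [(if A₀.pre then A₀.idx else A₁.env) - 24]
28. n4.hot = "zznp"  ["z" ++ B₀.fin]
29. n3.fin = "yzznp"  ["y" ++ A.hot]
30. n2.hot = 1  [1]
31. n2.key = 4  [len(C.wid)]
32. n0.mk = "rxm"  [f.cnt ++ "m"]

"yzznp"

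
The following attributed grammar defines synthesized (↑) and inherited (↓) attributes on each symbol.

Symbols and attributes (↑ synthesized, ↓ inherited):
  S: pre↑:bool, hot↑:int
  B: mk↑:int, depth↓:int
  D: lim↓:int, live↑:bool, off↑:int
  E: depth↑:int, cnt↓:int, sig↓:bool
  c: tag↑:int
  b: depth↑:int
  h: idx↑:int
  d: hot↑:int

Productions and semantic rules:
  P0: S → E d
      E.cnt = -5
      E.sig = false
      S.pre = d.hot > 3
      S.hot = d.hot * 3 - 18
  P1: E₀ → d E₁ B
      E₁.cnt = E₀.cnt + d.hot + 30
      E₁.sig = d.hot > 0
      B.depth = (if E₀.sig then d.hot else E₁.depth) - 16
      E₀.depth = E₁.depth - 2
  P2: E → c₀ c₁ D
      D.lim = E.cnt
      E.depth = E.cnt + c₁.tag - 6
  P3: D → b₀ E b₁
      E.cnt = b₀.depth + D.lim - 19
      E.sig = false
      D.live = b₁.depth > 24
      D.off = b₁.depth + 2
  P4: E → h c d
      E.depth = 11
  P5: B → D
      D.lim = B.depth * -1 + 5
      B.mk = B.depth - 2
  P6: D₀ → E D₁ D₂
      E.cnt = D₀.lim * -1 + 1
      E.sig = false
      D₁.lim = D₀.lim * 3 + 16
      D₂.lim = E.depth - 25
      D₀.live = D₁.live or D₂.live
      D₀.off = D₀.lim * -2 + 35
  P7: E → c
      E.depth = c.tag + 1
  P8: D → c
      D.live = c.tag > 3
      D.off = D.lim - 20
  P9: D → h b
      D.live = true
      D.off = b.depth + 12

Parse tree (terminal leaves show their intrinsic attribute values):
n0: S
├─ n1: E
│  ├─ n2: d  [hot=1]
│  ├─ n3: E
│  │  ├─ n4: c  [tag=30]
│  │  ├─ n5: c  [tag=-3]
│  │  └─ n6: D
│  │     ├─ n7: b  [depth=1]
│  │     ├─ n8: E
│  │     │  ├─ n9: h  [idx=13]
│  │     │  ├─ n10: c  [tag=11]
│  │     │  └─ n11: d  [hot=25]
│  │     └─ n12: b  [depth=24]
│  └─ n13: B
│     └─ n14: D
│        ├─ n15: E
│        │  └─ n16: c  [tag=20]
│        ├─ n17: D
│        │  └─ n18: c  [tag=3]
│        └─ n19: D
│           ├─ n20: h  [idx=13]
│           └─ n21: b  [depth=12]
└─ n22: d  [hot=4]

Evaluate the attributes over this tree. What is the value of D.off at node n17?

1. n1.cnt = -5  [-5]
2. n1.sig = false  [false]
3. n2.hot = 1  [terminal]
4. n3.cnt = 26  [E₀.cnt + d.hot + 30]
5. n3.sig = true  [d.hot > 0]
6. n4.tag = 30  [terminal]
7. n5.tag = -3  [terminal]
8. n6.lim = 26  [E.cnt]
9. n7.depth = 1  [terminal]
10. n8.cnt = 8  [b₀.depth + D.lim - 19]
11. n8.sig = false  [false]
12. n9.idx = 13  [terminal]
13. n10.tag = 11  [terminal]
14. n11.hot = 25  [terminal]
15. n8.depth = 11  [11]
16. n12.depth = 24  [terminal]
17. n6.live = false  [b₁.depth > 24]
18. n6.off = 26  [b₁.depth + 2]
19. n3.depth = 17  [E.cnt + c₁.tag - 6]
20. n13.depth = 1  [(if E₀.sig then d.hot else E₁.depth) - 16]
21. n14.lim = 4  [B.depth * -1 + 5]
22. n15.cnt = -3  [D₀.lim * -1 + 1]
23. n15.sig = false  [false]
24. n16.tag = 20  [terminal]
25. n15.depth = 21  [c.tag + 1]
26. n17.lim = 28  [D₀.lim * 3 + 16]
27. n18.tag = 3  [terminal]
28. n17.live = false  [c.tag > 3]
29. n17.off = 8  [D.lim - 20]
30. n19.lim = -4  [E.depth - 25]
31. n20.idx = 13  [terminal]
32. n21.depth = 12  [terminal]
33. n19.live = true  [true]
34. n19.off = 24  [b.depth + 12]
35. n14.live = true  [D₁.live or D₂.live]
36. n14.off = 27  [D₀.lim * -2 + 35]
37. n13.mk = -1  [B.depth - 2]
38. n1.depth = 15  [E₁.depth - 2]
39. n22.hot = 4  [terminal]
40. n0.pre = true  [d.hot > 3]
41. n0.hot = -6  [d.hot * 3 - 18]

8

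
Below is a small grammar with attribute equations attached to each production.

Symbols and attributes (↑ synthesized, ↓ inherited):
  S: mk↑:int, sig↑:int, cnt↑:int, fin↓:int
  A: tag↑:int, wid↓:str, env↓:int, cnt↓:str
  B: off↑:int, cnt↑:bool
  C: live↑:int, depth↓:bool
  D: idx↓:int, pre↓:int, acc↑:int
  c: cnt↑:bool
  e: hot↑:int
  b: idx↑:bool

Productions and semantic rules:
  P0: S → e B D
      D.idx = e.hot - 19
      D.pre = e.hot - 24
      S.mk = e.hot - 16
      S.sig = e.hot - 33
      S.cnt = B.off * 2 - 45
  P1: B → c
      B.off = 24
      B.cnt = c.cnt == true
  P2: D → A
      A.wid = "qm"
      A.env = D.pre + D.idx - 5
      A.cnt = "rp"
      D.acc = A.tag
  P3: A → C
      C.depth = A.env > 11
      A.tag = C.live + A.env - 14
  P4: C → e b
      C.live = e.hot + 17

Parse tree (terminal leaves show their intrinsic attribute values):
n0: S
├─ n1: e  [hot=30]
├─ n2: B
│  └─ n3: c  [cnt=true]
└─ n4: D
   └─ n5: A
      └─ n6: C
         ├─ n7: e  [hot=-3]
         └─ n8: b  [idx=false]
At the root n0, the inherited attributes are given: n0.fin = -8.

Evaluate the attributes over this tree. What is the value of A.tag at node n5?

12

1. n0.fin = -8  [given at root]
2. n1.hot = 30  [terminal]
3. n3.cnt = true  [terminal]
4. n2.off = 24  [24]
5. n2.cnt = true  [c.cnt == true]
6. n4.idx = 11  [e.hot - 19]
7. n4.pre = 6  [e.hot - 24]
8. n5.wid = "qm"  ["qm"]
9. n5.env = 12  [D.pre + D.idx - 5]
10. n5.cnt = "rp"  ["rp"]
11. n6.depth = true  [A.env > 11]
12. n7.hot = -3  [terminal]
13. n8.idx = false  [terminal]
14. n6.live = 14  [e.hot + 17]
15. n5.tag = 12  [C.live + A.env - 14]
16. n4.acc = 12  [A.tag]
17. n0.mk = 14  [e.hot - 16]
18. n0.sig = -3  [e.hot - 33]
19. n0.cnt = 3  [B.off * 2 - 45]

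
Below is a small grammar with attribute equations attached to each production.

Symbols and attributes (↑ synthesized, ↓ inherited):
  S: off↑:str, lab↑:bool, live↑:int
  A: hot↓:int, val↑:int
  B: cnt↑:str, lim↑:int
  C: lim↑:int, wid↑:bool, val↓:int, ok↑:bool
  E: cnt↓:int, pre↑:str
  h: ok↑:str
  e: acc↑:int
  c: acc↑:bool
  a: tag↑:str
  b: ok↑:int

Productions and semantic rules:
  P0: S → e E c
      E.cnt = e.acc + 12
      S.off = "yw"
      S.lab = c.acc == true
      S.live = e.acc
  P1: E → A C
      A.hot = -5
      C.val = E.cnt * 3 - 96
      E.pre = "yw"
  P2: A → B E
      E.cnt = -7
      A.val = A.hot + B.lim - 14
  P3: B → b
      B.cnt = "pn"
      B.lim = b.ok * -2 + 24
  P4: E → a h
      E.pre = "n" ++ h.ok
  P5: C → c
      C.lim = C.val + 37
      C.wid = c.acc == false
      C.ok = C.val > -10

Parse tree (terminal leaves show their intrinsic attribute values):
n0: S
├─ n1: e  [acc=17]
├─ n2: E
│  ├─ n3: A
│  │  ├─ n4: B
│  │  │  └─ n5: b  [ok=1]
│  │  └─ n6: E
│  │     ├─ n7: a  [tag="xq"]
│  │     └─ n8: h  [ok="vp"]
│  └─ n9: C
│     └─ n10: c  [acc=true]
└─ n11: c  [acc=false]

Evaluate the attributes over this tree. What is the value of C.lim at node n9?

1. n1.acc = 17  [terminal]
2. n2.cnt = 29  [e.acc + 12]
3. n3.hot = -5  [-5]
4. n5.ok = 1  [terminal]
5. n4.cnt = "pn"  ["pn"]
6. n4.lim = 22  [b.ok * -2 + 24]
7. n6.cnt = -7  [-7]
8. n7.tag = "xq"  [terminal]
9. n8.ok = "vp"  [terminal]
10. n6.pre = "nvp"  ["n" ++ h.ok]
11. n3.val = 3  [A.hot + B.lim - 14]
12. n9.val = -9  [E.cnt * 3 - 96]
13. n10.acc = true  [terminal]
14. n9.lim = 28  [C.val + 37]
15. n9.wid = false  [c.acc == false]
16. n9.ok = true  [C.val > -10]
17. n2.pre = "yw"  ["yw"]
18. n11.acc = false  [terminal]
19. n0.off = "yw"  ["yw"]
20. n0.lab = false  [c.acc == true]
21. n0.live = 17  [e.acc]

28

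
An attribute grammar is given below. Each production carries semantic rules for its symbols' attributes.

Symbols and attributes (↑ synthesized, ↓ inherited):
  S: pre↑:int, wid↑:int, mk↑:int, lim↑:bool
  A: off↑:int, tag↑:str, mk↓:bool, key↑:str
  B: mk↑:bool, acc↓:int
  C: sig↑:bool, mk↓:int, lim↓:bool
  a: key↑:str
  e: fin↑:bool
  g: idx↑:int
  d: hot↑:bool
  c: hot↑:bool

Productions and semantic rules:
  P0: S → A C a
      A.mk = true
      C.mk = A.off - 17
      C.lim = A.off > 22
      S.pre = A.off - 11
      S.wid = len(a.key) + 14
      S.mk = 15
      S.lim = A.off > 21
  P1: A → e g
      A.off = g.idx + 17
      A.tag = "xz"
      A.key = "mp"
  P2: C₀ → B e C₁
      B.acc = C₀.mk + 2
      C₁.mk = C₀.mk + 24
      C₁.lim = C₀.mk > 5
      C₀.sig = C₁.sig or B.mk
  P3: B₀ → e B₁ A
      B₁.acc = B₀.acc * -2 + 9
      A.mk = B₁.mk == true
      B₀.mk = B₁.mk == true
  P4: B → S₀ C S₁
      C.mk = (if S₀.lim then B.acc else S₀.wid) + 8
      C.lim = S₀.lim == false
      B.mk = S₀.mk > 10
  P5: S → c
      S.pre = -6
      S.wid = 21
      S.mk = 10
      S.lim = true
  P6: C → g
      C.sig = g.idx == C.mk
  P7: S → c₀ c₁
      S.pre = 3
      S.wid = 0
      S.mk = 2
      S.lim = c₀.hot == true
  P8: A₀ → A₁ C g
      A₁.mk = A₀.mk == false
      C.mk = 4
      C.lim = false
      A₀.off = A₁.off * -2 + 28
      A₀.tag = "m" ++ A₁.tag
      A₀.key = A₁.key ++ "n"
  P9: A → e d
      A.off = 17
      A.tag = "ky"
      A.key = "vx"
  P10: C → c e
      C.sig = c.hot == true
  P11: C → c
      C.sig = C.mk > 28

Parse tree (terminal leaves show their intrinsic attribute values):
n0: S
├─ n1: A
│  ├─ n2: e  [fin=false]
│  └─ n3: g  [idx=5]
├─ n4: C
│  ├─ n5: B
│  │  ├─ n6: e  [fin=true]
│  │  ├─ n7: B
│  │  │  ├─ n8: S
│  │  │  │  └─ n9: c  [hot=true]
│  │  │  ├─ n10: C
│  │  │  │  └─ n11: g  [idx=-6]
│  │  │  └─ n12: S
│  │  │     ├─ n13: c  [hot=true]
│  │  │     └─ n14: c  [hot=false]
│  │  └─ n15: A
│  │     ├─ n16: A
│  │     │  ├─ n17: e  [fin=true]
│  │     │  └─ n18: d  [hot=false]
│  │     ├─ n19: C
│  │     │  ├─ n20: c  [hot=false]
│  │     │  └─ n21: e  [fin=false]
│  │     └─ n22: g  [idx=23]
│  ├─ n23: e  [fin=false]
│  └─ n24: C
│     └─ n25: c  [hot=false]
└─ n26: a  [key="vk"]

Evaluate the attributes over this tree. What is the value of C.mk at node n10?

3

1. n1.mk = true  [true]
2. n2.fin = false  [terminal]
3. n3.idx = 5  [terminal]
4. n1.off = 22  [g.idx + 17]
5. n1.tag = "xz"  ["xz"]
6. n1.key = "mp"  ["mp"]
7. n4.mk = 5  [A.off - 17]
8. n4.lim = false  [A.off > 22]
9. n5.acc = 7  [C₀.mk + 2]
10. n6.fin = true  [terminal]
11. n7.acc = -5  [B₀.acc * -2 + 9]
12. n9.hot = true  [terminal]
13. n8.pre = -6  [-6]
14. n8.wid = 21  [21]
15. n8.mk = 10  [10]
16. n8.lim = true  [true]
17. n10.mk = 3  [(if S₀.lim then B.acc else S₀.wid) + 8]
18. n10.lim = false  [S₀.lim == false]
19. n11.idx = -6  [terminal]
20. n10.sig = false  [g.idx == C.mk]
21. n13.hot = true  [terminal]
22. n14.hot = false  [terminal]
23. n12.pre = 3  [3]
24. n12.wid = 0  [0]
25. n12.mk = 2  [2]
26. n12.lim = true  [c₀.hot == true]
27. n7.mk = false  [S₀.mk > 10]
28. n15.mk = false  [B₁.mk == true]
29. n16.mk = true  [A₀.mk == false]
30. n17.fin = true  [terminal]
31. n18.hot = false  [terminal]
32. n16.off = 17  [17]
33. n16.tag = "ky"  ["ky"]
34. n16.key = "vx"  ["vx"]
35. n19.mk = 4  [4]
36. n19.lim = false  [false]
37. n20.hot = false  [terminal]
38. n21.fin = false  [terminal]
39. n19.sig = false  [c.hot == true]
40. n22.idx = 23  [terminal]
41. n15.off = -6  [A₁.off * -2 + 28]
42. n15.tag = "mky"  ["m" ++ A₁.tag]
43. n15.key = "vxn"  [A₁.key ++ "n"]
44. n5.mk = false  [B₁.mk == true]
45. n23.fin = false  [terminal]
46. n24.mk = 29  [C₀.mk + 24]
47. n24.lim = false  [C₀.mk > 5]
48. n25.hot = false  [terminal]
49. n24.sig = true  [C.mk > 28]
50. n4.sig = true  [C₁.sig or B.mk]
51. n26.key = "vk"  [terminal]
52. n0.pre = 11  [A.off - 11]
53. n0.wid = 16  [len(a.key) + 14]
54. n0.mk = 15  [15]
55. n0.lim = true  [A.off > 21]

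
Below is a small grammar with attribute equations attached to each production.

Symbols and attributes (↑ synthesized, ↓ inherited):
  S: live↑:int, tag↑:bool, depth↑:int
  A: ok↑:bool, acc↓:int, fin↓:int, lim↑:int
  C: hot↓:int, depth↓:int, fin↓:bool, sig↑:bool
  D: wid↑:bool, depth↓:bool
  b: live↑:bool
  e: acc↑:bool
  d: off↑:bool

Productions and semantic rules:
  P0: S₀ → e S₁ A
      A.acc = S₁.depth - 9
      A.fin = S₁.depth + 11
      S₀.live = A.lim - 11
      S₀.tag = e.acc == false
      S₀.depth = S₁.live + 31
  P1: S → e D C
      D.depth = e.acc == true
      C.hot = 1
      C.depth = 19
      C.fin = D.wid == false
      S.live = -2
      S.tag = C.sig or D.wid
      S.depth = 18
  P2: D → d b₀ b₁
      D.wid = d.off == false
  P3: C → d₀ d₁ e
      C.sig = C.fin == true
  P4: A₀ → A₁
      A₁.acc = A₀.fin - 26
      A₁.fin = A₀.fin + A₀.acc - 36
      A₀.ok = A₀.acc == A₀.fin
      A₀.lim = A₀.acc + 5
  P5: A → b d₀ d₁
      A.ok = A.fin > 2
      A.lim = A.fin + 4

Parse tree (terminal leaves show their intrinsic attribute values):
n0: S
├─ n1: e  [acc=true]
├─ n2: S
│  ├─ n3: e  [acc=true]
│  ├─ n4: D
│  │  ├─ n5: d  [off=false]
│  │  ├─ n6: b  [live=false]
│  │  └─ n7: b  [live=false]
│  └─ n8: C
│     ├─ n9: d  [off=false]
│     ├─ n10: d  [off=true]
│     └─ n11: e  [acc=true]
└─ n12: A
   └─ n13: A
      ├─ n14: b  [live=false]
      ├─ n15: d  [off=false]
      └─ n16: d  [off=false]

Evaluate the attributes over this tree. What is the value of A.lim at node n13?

6

1. n1.acc = true  [terminal]
2. n3.acc = true  [terminal]
3. n4.depth = true  [e.acc == true]
4. n5.off = false  [terminal]
5. n6.live = false  [terminal]
6. n7.live = false  [terminal]
7. n4.wid = true  [d.off == false]
8. n8.hot = 1  [1]
9. n8.depth = 19  [19]
10. n8.fin = false  [D.wid == false]
11. n9.off = false  [terminal]
12. n10.off = true  [terminal]
13. n11.acc = true  [terminal]
14. n8.sig = false  [C.fin == true]
15. n2.live = -2  [-2]
16. n2.tag = true  [C.sig or D.wid]
17. n2.depth = 18  [18]
18. n12.acc = 9  [S₁.depth - 9]
19. n12.fin = 29  [S₁.depth + 11]
20. n13.acc = 3  [A₀.fin - 26]
21. n13.fin = 2  [A₀.fin + A₀.acc - 36]
22. n14.live = false  [terminal]
23. n15.off = false  [terminal]
24. n16.off = false  [terminal]
25. n13.ok = false  [A.fin > 2]
26. n13.lim = 6  [A.fin + 4]
27. n12.ok = false  [A₀.acc == A₀.fin]
28. n12.lim = 14  [A₀.acc + 5]
29. n0.live = 3  [A.lim - 11]
30. n0.tag = false  [e.acc == false]
31. n0.depth = 29  [S₁.live + 31]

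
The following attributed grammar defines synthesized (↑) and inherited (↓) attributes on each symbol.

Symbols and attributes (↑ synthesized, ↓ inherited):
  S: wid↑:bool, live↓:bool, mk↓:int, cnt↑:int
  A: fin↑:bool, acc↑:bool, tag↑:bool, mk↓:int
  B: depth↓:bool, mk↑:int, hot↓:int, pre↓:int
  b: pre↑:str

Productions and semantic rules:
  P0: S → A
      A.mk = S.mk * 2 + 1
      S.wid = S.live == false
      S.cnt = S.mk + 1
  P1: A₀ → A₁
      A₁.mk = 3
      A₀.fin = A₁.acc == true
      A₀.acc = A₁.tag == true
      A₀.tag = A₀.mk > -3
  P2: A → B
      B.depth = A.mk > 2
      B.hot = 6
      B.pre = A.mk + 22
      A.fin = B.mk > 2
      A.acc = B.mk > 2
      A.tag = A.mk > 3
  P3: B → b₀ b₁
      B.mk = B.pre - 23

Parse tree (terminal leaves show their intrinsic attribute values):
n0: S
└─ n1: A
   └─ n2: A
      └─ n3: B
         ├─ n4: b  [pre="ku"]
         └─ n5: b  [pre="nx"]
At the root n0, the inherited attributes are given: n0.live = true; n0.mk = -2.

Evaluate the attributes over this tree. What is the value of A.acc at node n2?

1. n0.live = true  [given at root]
2. n0.mk = -2  [given at root]
3. n1.mk = -3  [S.mk * 2 + 1]
4. n2.mk = 3  [3]
5. n3.depth = true  [A.mk > 2]
6. n3.hot = 6  [6]
7. n3.pre = 25  [A.mk + 22]
8. n4.pre = "ku"  [terminal]
9. n5.pre = "nx"  [terminal]
10. n3.mk = 2  [B.pre - 23]
11. n2.fin = false  [B.mk > 2]
12. n2.acc = false  [B.mk > 2]
13. n2.tag = false  [A.mk > 3]
14. n1.fin = false  [A₁.acc == true]
15. n1.acc = false  [A₁.tag == true]
16. n1.tag = false  [A₀.mk > -3]
17. n0.wid = false  [S.live == false]
18. n0.cnt = -1  [S.mk + 1]

false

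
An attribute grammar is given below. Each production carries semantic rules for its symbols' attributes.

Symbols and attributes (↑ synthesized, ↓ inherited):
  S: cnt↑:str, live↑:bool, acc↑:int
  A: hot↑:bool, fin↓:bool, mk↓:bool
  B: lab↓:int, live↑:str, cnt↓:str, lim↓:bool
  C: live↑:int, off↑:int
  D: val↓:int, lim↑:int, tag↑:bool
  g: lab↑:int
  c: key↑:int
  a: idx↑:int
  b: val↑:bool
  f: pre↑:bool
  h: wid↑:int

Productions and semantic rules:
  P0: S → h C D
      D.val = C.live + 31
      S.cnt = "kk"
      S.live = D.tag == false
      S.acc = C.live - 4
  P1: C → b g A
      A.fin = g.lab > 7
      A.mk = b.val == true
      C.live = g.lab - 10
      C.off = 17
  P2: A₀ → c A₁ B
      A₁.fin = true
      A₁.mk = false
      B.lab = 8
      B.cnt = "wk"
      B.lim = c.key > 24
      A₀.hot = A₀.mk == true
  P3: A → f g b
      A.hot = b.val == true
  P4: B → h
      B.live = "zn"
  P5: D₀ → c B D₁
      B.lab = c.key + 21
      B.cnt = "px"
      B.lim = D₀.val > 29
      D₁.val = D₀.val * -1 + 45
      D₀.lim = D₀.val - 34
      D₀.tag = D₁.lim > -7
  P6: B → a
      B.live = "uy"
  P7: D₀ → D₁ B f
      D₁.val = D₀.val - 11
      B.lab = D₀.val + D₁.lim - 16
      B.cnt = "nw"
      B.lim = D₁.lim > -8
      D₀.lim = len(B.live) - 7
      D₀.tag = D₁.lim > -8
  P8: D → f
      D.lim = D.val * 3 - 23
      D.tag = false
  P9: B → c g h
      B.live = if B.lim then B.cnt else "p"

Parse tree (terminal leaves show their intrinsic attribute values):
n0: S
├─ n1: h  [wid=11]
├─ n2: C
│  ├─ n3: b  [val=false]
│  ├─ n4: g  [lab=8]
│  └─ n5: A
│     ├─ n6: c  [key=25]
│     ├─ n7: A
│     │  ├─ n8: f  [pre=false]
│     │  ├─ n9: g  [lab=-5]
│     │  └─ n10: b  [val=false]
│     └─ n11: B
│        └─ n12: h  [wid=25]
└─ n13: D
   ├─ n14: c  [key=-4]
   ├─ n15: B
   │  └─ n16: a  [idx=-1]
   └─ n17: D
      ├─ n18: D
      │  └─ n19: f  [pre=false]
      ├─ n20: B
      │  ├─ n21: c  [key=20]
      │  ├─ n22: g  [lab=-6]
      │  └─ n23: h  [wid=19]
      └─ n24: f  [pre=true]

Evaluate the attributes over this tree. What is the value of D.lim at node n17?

1. n1.wid = 11  [terminal]
2. n3.val = false  [terminal]
3. n4.lab = 8  [terminal]
4. n5.fin = true  [g.lab > 7]
5. n5.mk = false  [b.val == true]
6. n6.key = 25  [terminal]
7. n7.fin = true  [true]
8. n7.mk = false  [false]
9. n8.pre = false  [terminal]
10. n9.lab = -5  [terminal]
11. n10.val = false  [terminal]
12. n7.hot = false  [b.val == true]
13. n11.lab = 8  [8]
14. n11.cnt = "wk"  ["wk"]
15. n11.lim = true  [c.key > 24]
16. n12.wid = 25  [terminal]
17. n11.live = "zn"  ["zn"]
18. n5.hot = false  [A₀.mk == true]
19. n2.live = -2  [g.lab - 10]
20. n2.off = 17  [17]
21. n13.val = 29  [C.live + 31]
22. n14.key = -4  [terminal]
23. n15.lab = 17  [c.key + 21]
24. n15.cnt = "px"  ["px"]
25. n15.lim = false  [D₀.val > 29]
26. n16.idx = -1  [terminal]
27. n15.live = "uy"  ["uy"]
28. n17.val = 16  [D₀.val * -1 + 45]
29. n18.val = 5  [D₀.val - 11]
30. n19.pre = false  [terminal]
31. n18.lim = -8  [D.val * 3 - 23]
32. n18.tag = false  [false]
33. n20.lab = -8  [D₀.val + D₁.lim - 16]
34. n20.cnt = "nw"  ["nw"]
35. n20.lim = false  [D₁.lim > -8]
36. n21.key = 20  [terminal]
37. n22.lab = -6  [terminal]
38. n23.wid = 19  [terminal]
39. n20.live = "p"  [if B.lim then B.cnt else "p"]
40. n24.pre = true  [terminal]
41. n17.lim = -6  [len(B.live) - 7]
42. n17.tag = false  [D₁.lim > -8]
43. n13.lim = -5  [D₀.val - 34]
44. n13.tag = true  [D₁.lim > -7]
45. n0.cnt = "kk"  ["kk"]
46. n0.live = false  [D.tag == false]
47. n0.acc = -6  [C.live - 4]

-6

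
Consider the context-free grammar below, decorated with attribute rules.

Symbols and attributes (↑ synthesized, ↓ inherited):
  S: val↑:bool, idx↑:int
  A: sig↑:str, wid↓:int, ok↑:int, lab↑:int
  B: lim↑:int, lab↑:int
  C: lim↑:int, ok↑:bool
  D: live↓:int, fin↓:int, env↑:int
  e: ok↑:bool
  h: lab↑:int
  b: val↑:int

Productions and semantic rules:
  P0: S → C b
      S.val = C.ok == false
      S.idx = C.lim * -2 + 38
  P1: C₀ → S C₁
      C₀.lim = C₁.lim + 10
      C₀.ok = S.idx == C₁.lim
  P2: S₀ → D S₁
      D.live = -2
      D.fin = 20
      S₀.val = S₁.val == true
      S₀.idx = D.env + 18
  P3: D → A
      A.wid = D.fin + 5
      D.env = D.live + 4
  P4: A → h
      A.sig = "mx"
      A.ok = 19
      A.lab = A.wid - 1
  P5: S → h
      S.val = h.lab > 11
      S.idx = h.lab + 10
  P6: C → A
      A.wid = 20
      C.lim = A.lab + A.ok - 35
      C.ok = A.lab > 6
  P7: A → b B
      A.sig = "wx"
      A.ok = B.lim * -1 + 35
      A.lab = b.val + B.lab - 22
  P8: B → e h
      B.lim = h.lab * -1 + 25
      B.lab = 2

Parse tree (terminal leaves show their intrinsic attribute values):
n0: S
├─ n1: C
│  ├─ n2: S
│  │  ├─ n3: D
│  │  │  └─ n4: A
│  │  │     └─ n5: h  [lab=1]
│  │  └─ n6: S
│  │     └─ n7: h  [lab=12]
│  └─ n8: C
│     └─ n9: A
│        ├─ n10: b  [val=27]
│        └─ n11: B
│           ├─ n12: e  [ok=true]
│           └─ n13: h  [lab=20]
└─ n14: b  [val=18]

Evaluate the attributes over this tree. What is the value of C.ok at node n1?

false

1. n3.live = -2  [-2]
2. n3.fin = 20  [20]
3. n4.wid = 25  [D.fin + 5]
4. n5.lab = 1  [terminal]
5. n4.sig = "mx"  ["mx"]
6. n4.ok = 19  [19]
7. n4.lab = 24  [A.wid - 1]
8. n3.env = 2  [D.live + 4]
9. n7.lab = 12  [terminal]
10. n6.val = true  [h.lab > 11]
11. n6.idx = 22  [h.lab + 10]
12. n2.val = true  [S₁.val == true]
13. n2.idx = 20  [D.env + 18]
14. n9.wid = 20  [20]
15. n10.val = 27  [terminal]
16. n12.ok = true  [terminal]
17. n13.lab = 20  [terminal]
18. n11.lim = 5  [h.lab * -1 + 25]
19. n11.lab = 2  [2]
20. n9.sig = "wx"  ["wx"]
21. n9.ok = 30  [B.lim * -1 + 35]
22. n9.lab = 7  [b.val + B.lab - 22]
23. n8.lim = 2  [A.lab + A.ok - 35]
24. n8.ok = true  [A.lab > 6]
25. n1.lim = 12  [C₁.lim + 10]
26. n1.ok = false  [S.idx == C₁.lim]
27. n14.val = 18  [terminal]
28. n0.val = true  [C.ok == false]
29. n0.idx = 14  [C.lim * -2 + 38]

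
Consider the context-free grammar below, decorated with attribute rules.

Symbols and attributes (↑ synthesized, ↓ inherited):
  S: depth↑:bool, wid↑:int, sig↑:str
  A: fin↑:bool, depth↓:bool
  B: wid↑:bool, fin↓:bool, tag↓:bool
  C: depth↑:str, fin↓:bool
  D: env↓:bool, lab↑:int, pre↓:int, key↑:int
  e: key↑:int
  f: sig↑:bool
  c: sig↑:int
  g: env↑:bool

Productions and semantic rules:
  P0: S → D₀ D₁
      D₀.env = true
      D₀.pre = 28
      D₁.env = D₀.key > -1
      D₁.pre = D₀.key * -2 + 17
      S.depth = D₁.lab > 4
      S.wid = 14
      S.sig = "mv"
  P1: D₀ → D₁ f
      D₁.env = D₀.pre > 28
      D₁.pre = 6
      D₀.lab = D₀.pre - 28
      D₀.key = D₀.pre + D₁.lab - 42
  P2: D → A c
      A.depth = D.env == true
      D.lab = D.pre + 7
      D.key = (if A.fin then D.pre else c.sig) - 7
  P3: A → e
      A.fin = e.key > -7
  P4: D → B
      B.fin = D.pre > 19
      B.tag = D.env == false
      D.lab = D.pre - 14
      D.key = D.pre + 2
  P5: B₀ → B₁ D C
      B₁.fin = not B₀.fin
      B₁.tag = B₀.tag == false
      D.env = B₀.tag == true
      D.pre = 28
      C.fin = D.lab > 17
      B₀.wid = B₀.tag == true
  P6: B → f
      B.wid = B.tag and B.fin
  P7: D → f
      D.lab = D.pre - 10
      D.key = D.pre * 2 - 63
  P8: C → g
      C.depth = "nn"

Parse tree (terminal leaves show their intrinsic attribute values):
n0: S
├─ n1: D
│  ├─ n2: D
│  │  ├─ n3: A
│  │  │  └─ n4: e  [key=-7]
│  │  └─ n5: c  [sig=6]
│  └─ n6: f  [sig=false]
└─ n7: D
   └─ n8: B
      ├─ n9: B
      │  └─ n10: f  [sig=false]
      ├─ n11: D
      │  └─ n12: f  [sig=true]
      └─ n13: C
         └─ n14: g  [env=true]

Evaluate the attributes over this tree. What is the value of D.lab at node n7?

1. n1.env = true  [true]
2. n1.pre = 28  [28]
3. n2.env = false  [D₀.pre > 28]
4. n2.pre = 6  [6]
5. n3.depth = false  [D.env == true]
6. n4.key = -7  [terminal]
7. n3.fin = false  [e.key > -7]
8. n5.sig = 6  [terminal]
9. n2.lab = 13  [D.pre + 7]
10. n2.key = -1  [(if A.fin then D.pre else c.sig) - 7]
11. n6.sig = false  [terminal]
12. n1.lab = 0  [D₀.pre - 28]
13. n1.key = -1  [D₀.pre + D₁.lab - 42]
14. n7.env = false  [D₀.key > -1]
15. n7.pre = 19  [D₀.key * -2 + 17]
16. n8.fin = false  [D.pre > 19]
17. n8.tag = true  [D.env == false]
18. n9.fin = true  [not B₀.fin]
19. n9.tag = false  [B₀.tag == false]
20. n10.sig = false  [terminal]
21. n9.wid = false  [B.tag and B.fin]
22. n11.env = true  [B₀.tag == true]
23. n11.pre = 28  [28]
24. n12.sig = true  [terminal]
25. n11.lab = 18  [D.pre - 10]
26. n11.key = -7  [D.pre * 2 - 63]
27. n13.fin = true  [D.lab > 17]
28. n14.env = true  [terminal]
29. n13.depth = "nn"  ["nn"]
30. n8.wid = true  [B₀.tag == true]
31. n7.lab = 5  [D.pre - 14]
32. n7.key = 21  [D.pre + 2]
33. n0.depth = true  [D₁.lab > 4]
34. n0.wid = 14  [14]
35. n0.sig = "mv"  ["mv"]

5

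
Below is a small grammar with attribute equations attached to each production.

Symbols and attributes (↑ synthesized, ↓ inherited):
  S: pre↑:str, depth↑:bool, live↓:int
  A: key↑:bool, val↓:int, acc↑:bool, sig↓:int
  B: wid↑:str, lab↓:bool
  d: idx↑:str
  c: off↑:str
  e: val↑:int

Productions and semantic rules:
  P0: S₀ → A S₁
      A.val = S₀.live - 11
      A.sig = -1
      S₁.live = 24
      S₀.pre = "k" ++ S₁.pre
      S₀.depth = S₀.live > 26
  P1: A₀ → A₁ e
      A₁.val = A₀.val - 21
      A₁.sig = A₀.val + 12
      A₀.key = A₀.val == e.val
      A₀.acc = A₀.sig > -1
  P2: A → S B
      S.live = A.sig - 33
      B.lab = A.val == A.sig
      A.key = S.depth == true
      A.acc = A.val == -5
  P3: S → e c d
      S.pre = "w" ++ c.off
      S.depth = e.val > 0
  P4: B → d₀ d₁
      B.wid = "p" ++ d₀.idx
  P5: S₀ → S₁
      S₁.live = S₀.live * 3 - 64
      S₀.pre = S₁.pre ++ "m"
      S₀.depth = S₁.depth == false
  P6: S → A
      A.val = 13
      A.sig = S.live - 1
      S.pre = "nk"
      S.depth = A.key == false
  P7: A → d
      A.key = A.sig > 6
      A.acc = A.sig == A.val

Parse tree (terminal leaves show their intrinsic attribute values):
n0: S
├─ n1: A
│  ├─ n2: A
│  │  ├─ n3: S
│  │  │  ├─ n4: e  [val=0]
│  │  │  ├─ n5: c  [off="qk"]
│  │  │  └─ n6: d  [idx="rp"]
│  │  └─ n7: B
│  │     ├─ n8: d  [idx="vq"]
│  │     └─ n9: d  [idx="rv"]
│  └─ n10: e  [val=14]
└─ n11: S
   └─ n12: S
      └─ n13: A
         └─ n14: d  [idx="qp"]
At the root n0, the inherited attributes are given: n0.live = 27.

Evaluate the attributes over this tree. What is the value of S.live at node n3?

-5

1. n0.live = 27  [given at root]
2. n1.val = 16  [S₀.live - 11]
3. n1.sig = -1  [-1]
4. n2.val = -5  [A₀.val - 21]
5. n2.sig = 28  [A₀.val + 12]
6. n3.live = -5  [A.sig - 33]
7. n4.val = 0  [terminal]
8. n5.off = "qk"  [terminal]
9. n6.idx = "rp"  [terminal]
10. n3.pre = "wqk"  ["w" ++ c.off]
11. n3.depth = false  [e.val > 0]
12. n7.lab = false  [A.val == A.sig]
13. n8.idx = "vq"  [terminal]
14. n9.idx = "rv"  [terminal]
15. n7.wid = "pvq"  ["p" ++ d₀.idx]
16. n2.key = false  [S.depth == true]
17. n2.acc = true  [A.val == -5]
18. n10.val = 14  [terminal]
19. n1.key = false  [A₀.val == e.val]
20. n1.acc = false  [A₀.sig > -1]
21. n11.live = 24  [24]
22. n12.live = 8  [S₀.live * 3 - 64]
23. n13.val = 13  [13]
24. n13.sig = 7  [S.live - 1]
25. n14.idx = "qp"  [terminal]
26. n13.key = true  [A.sig > 6]
27. n13.acc = false  [A.sig == A.val]
28. n12.pre = "nk"  ["nk"]
29. n12.depth = false  [A.key == false]
30. n11.pre = "nkm"  [S₁.pre ++ "m"]
31. n11.depth = true  [S₁.depth == false]
32. n0.pre = "knkm"  ["k" ++ S₁.pre]
33. n0.depth = true  [S₀.live > 26]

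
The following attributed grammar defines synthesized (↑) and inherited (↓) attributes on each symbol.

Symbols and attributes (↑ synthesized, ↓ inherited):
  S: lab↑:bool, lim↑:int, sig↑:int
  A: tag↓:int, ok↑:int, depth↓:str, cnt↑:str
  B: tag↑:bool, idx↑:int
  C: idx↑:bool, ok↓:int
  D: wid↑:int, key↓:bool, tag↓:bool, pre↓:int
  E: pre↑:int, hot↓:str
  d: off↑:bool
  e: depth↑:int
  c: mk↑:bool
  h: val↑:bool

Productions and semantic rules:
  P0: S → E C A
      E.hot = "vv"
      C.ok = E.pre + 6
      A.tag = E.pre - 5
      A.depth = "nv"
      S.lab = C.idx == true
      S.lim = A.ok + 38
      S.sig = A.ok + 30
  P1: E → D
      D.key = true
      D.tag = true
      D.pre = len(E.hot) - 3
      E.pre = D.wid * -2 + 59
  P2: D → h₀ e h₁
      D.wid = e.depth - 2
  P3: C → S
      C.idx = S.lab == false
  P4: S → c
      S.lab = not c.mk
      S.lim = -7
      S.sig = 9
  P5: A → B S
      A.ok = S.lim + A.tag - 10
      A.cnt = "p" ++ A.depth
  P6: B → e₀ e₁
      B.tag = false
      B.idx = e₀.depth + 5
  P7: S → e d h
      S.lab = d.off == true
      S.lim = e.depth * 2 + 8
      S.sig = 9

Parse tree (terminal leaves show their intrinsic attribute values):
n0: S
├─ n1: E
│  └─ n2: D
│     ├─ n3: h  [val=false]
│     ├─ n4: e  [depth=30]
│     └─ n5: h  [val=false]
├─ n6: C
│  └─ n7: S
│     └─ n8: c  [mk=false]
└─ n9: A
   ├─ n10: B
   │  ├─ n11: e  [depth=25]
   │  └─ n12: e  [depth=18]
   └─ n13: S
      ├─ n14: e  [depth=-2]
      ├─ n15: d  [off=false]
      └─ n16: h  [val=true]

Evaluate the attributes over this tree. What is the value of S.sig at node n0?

1. n1.hot = "vv"  ["vv"]
2. n2.key = true  [true]
3. n2.tag = true  [true]
4. n2.pre = -1  [len(E.hot) - 3]
5. n3.val = false  [terminal]
6. n4.depth = 30  [terminal]
7. n5.val = false  [terminal]
8. n2.wid = 28  [e.depth - 2]
9. n1.pre = 3  [D.wid * -2 + 59]
10. n6.ok = 9  [E.pre + 6]
11. n8.mk = false  [terminal]
12. n7.lab = true  [not c.mk]
13. n7.lim = -7  [-7]
14. n7.sig = 9  [9]
15. n6.idx = false  [S.lab == false]
16. n9.tag = -2  [E.pre - 5]
17. n9.depth = "nv"  ["nv"]
18. n11.depth = 25  [terminal]
19. n12.depth = 18  [terminal]
20. n10.tag = false  [false]
21. n10.idx = 30  [e₀.depth + 5]
22. n14.depth = -2  [terminal]
23. n15.off = false  [terminal]
24. n16.val = true  [terminal]
25. n13.lab = false  [d.off == true]
26. n13.lim = 4  [e.depth * 2 + 8]
27. n13.sig = 9  [9]
28. n9.ok = -8  [S.lim + A.tag - 10]
29. n9.cnt = "pnv"  ["p" ++ A.depth]
30. n0.lab = false  [C.idx == true]
31. n0.lim = 30  [A.ok + 38]
32. n0.sig = 22  [A.ok + 30]

22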